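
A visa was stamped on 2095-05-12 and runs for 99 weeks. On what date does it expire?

April 4, 2097

Counting forward 99 weeks = 693 days from May 12, 2095.
May has 31 days, so 31 − 12 = 19 days remain after May 12, 2095; 693 − 19 = 674 left.
June 2095 has 30 days: 674 − 30 = 644 left.
July 2095 has 31 days: 644 − 31 = 613 left.
August 2095 has 31 days: 613 − 31 = 582 left.
September 2095 has 30 days: 582 − 30 = 552 left.
October 2095 has 31 days: 552 − 31 = 521 left.
November 2095 has 30 days: 521 − 30 = 491 left.
December 2095 has 31 days: 491 − 31 = 460 left.
January 2096 has 31 days: 460 − 31 = 429 left.
February 2096 has 29 days (2096 is a leap year): 429 − 29 = 400 left.
March 2096 has 31 days: 400 − 31 = 369 left.
April 2096 has 30 days: 369 − 30 = 339 left.
May 2096 has 31 days: 339 − 31 = 308 left.
June 2096 has 30 days: 308 − 30 = 278 left.
July 2096 has 31 days: 278 − 31 = 247 left.
August 2096 has 31 days: 247 − 31 = 216 left.
September 2096 has 30 days: 216 − 30 = 186 left.
October 2096 has 31 days: 186 − 31 = 155 left.
November 2096 has 30 days: 155 − 30 = 125 left.
December 2096 has 31 days: 125 − 31 = 94 left.
January 2097 has 31 days: 94 − 31 = 63 left.
February 2097 has 28 days (2097 is not a leap year): 63 − 28 = 35 left.
March 2097 has 31 days: 35 − 31 = 4 left.
4 days into April 2097 → April 4, 2097.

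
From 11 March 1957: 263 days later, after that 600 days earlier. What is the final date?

April 8, 1956

Counting forward 263 days from March 11, 1957:
March has 31 days, so 31 − 11 = 20 days remain after March 11, 1957; 263 − 20 = 243 left.
April 1957 has 30 days: 243 − 30 = 213 left.
May 1957 has 31 days: 213 − 31 = 182 left.
June 1957 has 30 days: 182 − 30 = 152 left.
July 1957 has 31 days: 152 − 31 = 121 left.
August 1957 has 31 days: 121 − 31 = 90 left.
September 1957 has 30 days: 90 − 30 = 60 left.
October 1957 has 31 days: 60 − 31 = 29 left.
29 days into November 1957 → November 29, 1957.
Counting back 600 days from November 29, 1957:
Going back 29 days from November 29, 1957 reaches the end of the previous month; 600 − 29 = 571 left.
October 1957 has 31 days: 571 − 31 = 540 left.
September 1957 has 30 days: 540 − 30 = 510 left.
August 1957 has 31 days: 510 − 31 = 479 left.
July 1957 has 31 days: 479 − 31 = 448 left.
June 1957 has 30 days: 448 − 30 = 418 left.
May 1957 has 31 days: 418 − 31 = 387 left.
April 1957 has 30 days: 387 − 30 = 357 left.
March 1957 has 31 days: 357 − 31 = 326 left.
February 1957 has 28 days (1957 is not a leap year): 326 − 28 = 298 left.
January 1957 has 31 days: 298 − 31 = 267 left.
December 1956 has 31 days: 267 − 31 = 236 left.
November 1956 has 30 days: 236 − 30 = 206 left.
October 1956 has 31 days: 206 − 31 = 175 left.
September 1956 has 30 days: 175 − 30 = 145 left.
August 1956 has 31 days: 145 − 31 = 114 left.
July 1956 has 31 days: 114 − 31 = 83 left.
June 1956 has 30 days: 83 − 30 = 53 left.
May 1956 has 31 days: 53 − 31 = 22 left.
April 1956 has 30 days; 30 − 22 = 8 → April 8, 1956.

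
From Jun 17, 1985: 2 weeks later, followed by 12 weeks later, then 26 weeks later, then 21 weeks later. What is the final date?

August 18, 1986

Advancing 2 weeks (= 14 days) from June 17, 1985:
June has 30 days, so 30 − 17 = 13 days remain after June 17, 1985; 14 − 13 = 1 left.
1 day into July 1985 → July 1, 1985.
Counting forward 12 weeks (= 84 days) from July 1, 1985:
July has 31 days, so 31 − 1 = 30 days remain after July 1, 1985; 84 − 30 = 54 left.
August 1985 has 31 days: 54 − 31 = 23 left.
23 days into September 1985 → September 23, 1985.
Advancing 26 weeks (= 182 days) from September 23, 1985:
September has 30 days, so 30 − 23 = 7 days remain after September 23, 1985; 182 − 7 = 175 left.
October 1985 has 31 days: 175 − 31 = 144 left.
November 1985 has 30 days: 144 − 30 = 114 left.
December 1985 has 31 days: 114 − 31 = 83 left.
January 1986 has 31 days: 83 − 31 = 52 left.
February 1986 has 28 days (1986 is not a leap year): 52 − 28 = 24 left.
24 days into March 1986 → March 24, 1986.
Counting forward 21 weeks (= 147 days) from March 24, 1986:
March has 31 days, so 31 − 24 = 7 days remain after March 24, 1986; 147 − 7 = 140 left.
April 1986 has 30 days: 140 − 30 = 110 left.
May 1986 has 31 days: 110 − 31 = 79 left.
June 1986 has 30 days: 79 − 30 = 49 left.
July 1986 has 31 days: 49 − 31 = 18 left.
18 days into August 1986 → August 18, 1986.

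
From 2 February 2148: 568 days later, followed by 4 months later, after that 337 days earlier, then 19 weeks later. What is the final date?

Adding 568 days from February 2, 2148:
February has 29 days, so 29 − 2 = 27 days remain after February 2, 2148; 568 − 27 = 541 left.
March 2148 has 31 days: 541 − 31 = 510 left.
April 2148 has 30 days: 510 − 30 = 480 left.
May 2148 has 31 days: 480 − 31 = 449 left.
June 2148 has 30 days: 449 − 30 = 419 left.
July 2148 has 31 days: 419 − 31 = 388 left.
August 2148 has 31 days: 388 − 31 = 357 left.
September 2148 has 30 days: 357 − 30 = 327 left.
October 2148 has 31 days: 327 − 31 = 296 left.
November 2148 has 30 days: 296 − 30 = 266 left.
December 2148 has 31 days: 266 − 31 = 235 left.
January 2149 has 31 days: 235 − 31 = 204 left.
February 2149 has 28 days (2149 is not a leap year): 204 − 28 = 176 left.
March 2149 has 31 days: 176 − 31 = 145 left.
April 2149 has 30 days: 145 − 30 = 115 left.
May 2149 has 31 days: 115 − 31 = 84 left.
June 2149 has 30 days: 84 − 30 = 54 left.
July 2149 has 31 days: 54 − 31 = 23 left.
23 days into August 2149 → August 23, 2149.
Counting forward 4 months from August 23, 2149:
month 8 + 4 = 12 → December 2149.
Day 23 is valid in December, giving December 23, 2149.
Going back 337 days from December 23, 2149:
Going back 23 days from December 23, 2149 reaches the end of the previous month; 337 − 23 = 314 left.
November 2149 has 30 days: 314 − 30 = 284 left.
October 2149 has 31 days: 284 − 31 = 253 left.
September 2149 has 30 days: 253 − 30 = 223 left.
August 2149 has 31 days: 223 − 31 = 192 left.
July 2149 has 31 days: 192 − 31 = 161 left.
June 2149 has 30 days: 161 − 30 = 131 left.
May 2149 has 31 days: 131 − 31 = 100 left.
April 2149 has 30 days: 100 − 30 = 70 left.
March 2149 has 31 days: 70 − 31 = 39 left.
February 2149 has 28 days (2149 is not a leap year): 39 − 28 = 11 left.
January 2149 has 31 days; 31 − 11 = 20 → January 20, 2149.
Counting forward 19 weeks (= 133 days) from January 20, 2149:
January has 31 days, so 31 − 20 = 11 days remain after January 20, 2149; 133 − 11 = 122 left.
February 2149 has 28 days (2149 is not a leap year): 122 − 28 = 94 left.
March 2149 has 31 days: 94 − 31 = 63 left.
April 2149 has 30 days: 63 − 30 = 33 left.
May 2149 has 31 days: 33 − 31 = 2 left.
2 days into June 2149 → June 2, 2149.

June 2, 2149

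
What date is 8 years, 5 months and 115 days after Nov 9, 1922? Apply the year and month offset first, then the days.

Advancing 8 years, 5 months and 115 days from November 9, 1922: first the month/year part, then the days.
+8 years → 1930; month 11 + 5 = 16, which is month 4 of year 1931 → April 1931.
Day 9 is valid in April, giving April 9, 1931.
Now add 115 days from April 9, 1931.
April has 30 days, so 30 − 9 = 21 days remain after April 9, 1931; 115 − 21 = 94 left.
May 1931 has 31 days: 94 − 31 = 63 left.
June 1931 has 30 days: 63 − 30 = 33 left.
July 1931 has 31 days: 33 − 31 = 2 left.
2 days into August 1931 → August 2, 1931.

August 2, 1931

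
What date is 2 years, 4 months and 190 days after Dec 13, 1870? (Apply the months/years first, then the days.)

Advancing 2 years, 4 months and 190 days from December 13, 1870: first the month/year part, then the days.
+2 years → 1872; month 12 + 4 = 16, which is month 4 of year 1873 → April 1873.
Day 13 is valid in April, giving April 13, 1873.
Now add 190 days from April 13, 1873.
April has 30 days, so 30 − 13 = 17 days remain after April 13, 1873; 190 − 17 = 173 left.
May 1873 has 31 days: 173 − 31 = 142 left.
June 1873 has 30 days: 142 − 30 = 112 left.
July 1873 has 31 days: 112 − 31 = 81 left.
August 1873 has 31 days: 81 − 31 = 50 left.
September 1873 has 30 days: 50 − 30 = 20 left.
20 days into October 1873 → October 20, 1873.

October 20, 1873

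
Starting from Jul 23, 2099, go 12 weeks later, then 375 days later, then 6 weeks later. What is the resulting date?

December 6, 2100

Counting forward 12 weeks (= 84 days) from July 23, 2099:
July has 31 days, so 31 − 23 = 8 days remain after July 23, 2099; 84 − 8 = 76 left.
August 2099 has 31 days: 76 − 31 = 45 left.
September 2099 has 30 days: 45 − 30 = 15 left.
15 days into October 2099 → October 15, 2099.
Advancing 375 days from October 15, 2099:
October has 31 days, so 31 − 15 = 16 days remain after October 15, 2099; 375 − 16 = 359 left.
November 2099 has 30 days: 359 − 30 = 329 left.
December 2099 has 31 days: 329 − 31 = 298 left.
January 2100 has 31 days: 298 − 31 = 267 left.
February 2100 has 28 days (2100 is not a leap year (divisible by 100 but not 400)): 267 − 28 = 239 left.
March 2100 has 31 days: 239 − 31 = 208 left.
April 2100 has 30 days: 208 − 30 = 178 left.
May 2100 has 31 days: 178 − 31 = 147 left.
June 2100 has 30 days: 147 − 30 = 117 left.
July 2100 has 31 days: 117 − 31 = 86 left.
August 2100 has 31 days: 86 − 31 = 55 left.
September 2100 has 30 days: 55 − 30 = 25 left.
25 days into October 2100 → October 25, 2100.
Counting forward 6 weeks (= 42 days) from October 25, 2100:
October has 31 days, so 31 − 25 = 6 days remain after October 25, 2100; 42 − 6 = 36 left.
November 2100 has 30 days: 36 − 30 = 6 left.
6 days into December 2100 → December 6, 2100.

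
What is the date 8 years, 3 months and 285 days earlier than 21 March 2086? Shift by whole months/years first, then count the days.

March 11, 2077

Going back 8 years, 3 months and 285 days from March 21, 2086: first the month/year part, then the days.
-8 years → 2078; month 3 − 3 = 0, which is month 12 of year 2077 → December 2077.
Day 21 is valid in December, giving December 21, 2077.
Now subtract 285 days from December 21, 2077.
Going back 21 days from December 21, 2077 reaches the end of the previous month; 285 − 21 = 264 left.
November 2077 has 30 days: 264 − 30 = 234 left.
October 2077 has 31 days: 234 − 31 = 203 left.
September 2077 has 30 days: 203 − 30 = 173 left.
August 2077 has 31 days: 173 − 31 = 142 left.
July 2077 has 31 days: 142 − 31 = 111 left.
June 2077 has 30 days: 111 − 30 = 81 left.
May 2077 has 31 days: 81 − 31 = 50 left.
April 2077 has 30 days: 50 − 30 = 20 left.
March 2077 has 31 days; 31 − 20 = 11 → March 11, 2077.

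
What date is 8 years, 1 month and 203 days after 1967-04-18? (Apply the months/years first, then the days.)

December 7, 1975

Adding 8 years, 1 month and 203 days from April 18, 1967: first the month/year part, then the days.
+8 years → 1975; month 4 + 1 = 5 → May 1975.
Day 18 is valid in May, giving May 18, 1975.
Now add 203 days from May 18, 1975.
May has 31 days, so 31 − 18 = 13 days remain after May 18, 1975; 203 − 13 = 190 left.
June 1975 has 30 days: 190 − 30 = 160 left.
July 1975 has 31 days: 160 − 31 = 129 left.
August 1975 has 31 days: 129 − 31 = 98 left.
September 1975 has 30 days: 98 − 30 = 68 left.
October 1975 has 31 days: 68 − 31 = 37 left.
November 1975 has 30 days: 37 − 30 = 7 left.
7 days into December 1975 → December 7, 1975.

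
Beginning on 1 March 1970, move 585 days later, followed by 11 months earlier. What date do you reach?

November 7, 1970

Advancing 585 days from March 1, 1970:
March has 31 days, so 31 − 1 = 30 days remain after March 1, 1970; 585 − 30 = 555 left.
April 1970 has 30 days: 555 − 30 = 525 left.
May 1970 has 31 days: 525 − 31 = 494 left.
June 1970 has 30 days: 494 − 30 = 464 left.
July 1970 has 31 days: 464 − 31 = 433 left.
August 1970 has 31 days: 433 − 31 = 402 left.
September 1970 has 30 days: 402 − 30 = 372 left.
October 1970 has 31 days: 372 − 31 = 341 left.
November 1970 has 30 days: 341 − 30 = 311 left.
December 1970 has 31 days: 311 − 31 = 280 left.
January 1971 has 31 days: 280 − 31 = 249 left.
February 1971 has 28 days (1971 is not a leap year): 249 − 28 = 221 left.
March 1971 has 31 days: 221 − 31 = 190 left.
April 1971 has 30 days: 190 − 30 = 160 left.
May 1971 has 31 days: 160 − 31 = 129 left.
June 1971 has 30 days: 129 − 30 = 99 left.
July 1971 has 31 days: 99 − 31 = 68 left.
August 1971 has 31 days: 68 − 31 = 37 left.
September 1971 has 30 days: 37 − 30 = 7 left.
7 days into October 1971 → October 7, 1971.
Counting back 11 months from October 7, 1971:
month 10 − 11 = -1, which is month 11 of year 1970 → November 1970.
Day 7 is valid in November, giving November 7, 1970.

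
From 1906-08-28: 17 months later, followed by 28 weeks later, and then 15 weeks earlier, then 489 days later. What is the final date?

August 30, 1909

Advancing 17 months from August 28, 1906:
month 8 + 17 = 25, which is month 1 of year 1908 → January 1908.
Day 28 is valid in January, giving January 28, 1908.
Advancing 28 weeks (= 196 days) from January 28, 1908:
January has 31 days, so 31 − 28 = 3 days remain after January 28, 1908; 196 − 3 = 193 left.
February 1908 has 29 days (1908 is a leap year): 193 − 29 = 164 left.
March 1908 has 31 days: 164 − 31 = 133 left.
April 1908 has 30 days: 133 − 30 = 103 left.
May 1908 has 31 days: 103 − 31 = 72 left.
June 1908 has 30 days: 72 − 30 = 42 left.
July 1908 has 31 days: 42 − 31 = 11 left.
11 days into August 1908 → August 11, 1908.
Counting back 15 weeks (= 105 days) from August 11, 1908:
Going back 11 days from August 11, 1908 reaches the end of the previous month; 105 − 11 = 94 left.
July 1908 has 31 days: 94 − 31 = 63 left.
June 1908 has 30 days: 63 − 30 = 33 left.
May 1908 has 31 days: 33 − 31 = 2 left.
April 1908 has 30 days; 30 − 2 = 28 → April 28, 1908.
Counting forward 489 days from April 28, 1908:
April has 30 days, so 30 − 28 = 2 days remain after April 28, 1908; 489 − 2 = 487 left.
May 1908 has 31 days: 487 − 31 = 456 left.
June 1908 has 30 days: 456 − 30 = 426 left.
July 1908 has 31 days: 426 − 31 = 395 left.
August 1908 has 31 days: 395 − 31 = 364 left.
September 1908 has 30 days: 364 − 30 = 334 left.
October 1908 has 31 days: 334 − 31 = 303 left.
November 1908 has 30 days: 303 − 30 = 273 left.
December 1908 has 31 days: 273 − 31 = 242 left.
January 1909 has 31 days: 242 − 31 = 211 left.
February 1909 has 28 days (1909 is not a leap year): 211 − 28 = 183 left.
March 1909 has 31 days: 183 − 31 = 152 left.
April 1909 has 30 days: 152 − 30 = 122 left.
May 1909 has 31 days: 122 − 31 = 91 left.
June 1909 has 30 days: 91 − 30 = 61 left.
July 1909 has 31 days: 61 − 31 = 30 left.
30 days into August 1909 → August 30, 1909.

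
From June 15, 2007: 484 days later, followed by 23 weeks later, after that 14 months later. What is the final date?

Adding 484 days from June 15, 2007:
June has 30 days, so 30 − 15 = 15 days remain after June 15, 2007; 484 − 15 = 469 left.
July 2007 has 31 days: 469 − 31 = 438 left.
August 2007 has 31 days: 438 − 31 = 407 left.
September 2007 has 30 days: 407 − 30 = 377 left.
October 2007 has 31 days: 377 − 31 = 346 left.
November 2007 has 30 days: 346 − 30 = 316 left.
December 2007 has 31 days: 316 − 31 = 285 left.
January 2008 has 31 days: 285 − 31 = 254 left.
February 2008 has 29 days (2008 is a leap year): 254 − 29 = 225 left.
March 2008 has 31 days: 225 − 31 = 194 left.
April 2008 has 30 days: 194 − 30 = 164 left.
May 2008 has 31 days: 164 − 31 = 133 left.
June 2008 has 30 days: 133 − 30 = 103 left.
July 2008 has 31 days: 103 − 31 = 72 left.
August 2008 has 31 days: 72 − 31 = 41 left.
September 2008 has 30 days: 41 − 30 = 11 left.
11 days into October 2008 → October 11, 2008.
Adding 23 weeks (= 161 days) from October 11, 2008:
October has 31 days, so 31 − 11 = 20 days remain after October 11, 2008; 161 − 20 = 141 left.
November 2008 has 30 days: 141 − 30 = 111 left.
December 2008 has 31 days: 111 − 31 = 80 left.
January 2009 has 31 days: 80 − 31 = 49 left.
February 2009 has 28 days (2009 is not a leap year): 49 − 28 = 21 left.
21 days into March 2009 → March 21, 2009.
Adding 14 months from March 21, 2009:
month 3 + 14 = 17, which is month 5 of year 2010 → May 2010.
Day 21 is valid in May, giving May 21, 2010.

May 21, 2010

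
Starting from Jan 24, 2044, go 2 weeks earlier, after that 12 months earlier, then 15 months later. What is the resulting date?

April 10, 2044

Subtracting 2 weeks (= 14 days) from January 24, 2044:
24 − 14 = 10, still in January 2044.
Counting back 12 months from January 10, 2044:
month 1 − 12 = -11, which is month 1 of year 2043 → January 2043.
Day 10 is valid in January, giving January 10, 2043.
Counting forward 15 months from January 10, 2043:
month 1 + 15 = 16, which is month 4 of year 2044 → April 2044.
Day 10 is valid in April, giving April 10, 2044.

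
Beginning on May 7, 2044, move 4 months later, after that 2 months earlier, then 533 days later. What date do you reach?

December 22, 2045

Adding 4 months from May 7, 2044:
month 5 + 4 = 9 → September 2044.
Day 7 is valid in September, giving September 7, 2044.
Going back 2 months from September 7, 2044:
month 9 − 2 = 7 → July 2044.
Day 7 is valid in July, giving July 7, 2044.
Counting forward 533 days from July 7, 2044:
July has 31 days, so 31 − 7 = 24 days remain after July 7, 2044; 533 − 24 = 509 left.
August 2044 has 31 days: 509 − 31 = 478 left.
September 2044 has 30 days: 478 − 30 = 448 left.
October 2044 has 31 days: 448 − 31 = 417 left.
November 2044 has 30 days: 417 − 30 = 387 left.
December 2044 has 31 days: 387 − 31 = 356 left.
January 2045 has 31 days: 356 − 31 = 325 left.
February 2045 has 28 days (2045 is not a leap year): 325 − 28 = 297 left.
March 2045 has 31 days: 297 − 31 = 266 left.
April 2045 has 30 days: 266 − 30 = 236 left.
May 2045 has 31 days: 236 − 31 = 205 left.
June 2045 has 30 days: 205 − 30 = 175 left.
July 2045 has 31 days: 175 − 31 = 144 left.
August 2045 has 31 days: 144 − 31 = 113 left.
September 2045 has 30 days: 113 − 30 = 83 left.
October 2045 has 31 days: 83 − 31 = 52 left.
November 2045 has 30 days: 52 − 30 = 22 left.
22 days into December 2045 → December 22, 2045.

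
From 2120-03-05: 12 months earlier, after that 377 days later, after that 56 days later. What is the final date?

May 11, 2120

Subtracting 12 months from March 5, 2120:
month 3 − 12 = -9, which is month 3 of year 2119 → March 2119.
Day 5 is valid in March, giving March 5, 2119.
Adding 377 days from March 5, 2119:
March has 31 days, so 31 − 5 = 26 days remain after March 5, 2119; 377 − 26 = 351 left.
April 2119 has 30 days: 351 − 30 = 321 left.
May 2119 has 31 days: 321 − 31 = 290 left.
June 2119 has 30 days: 290 − 30 = 260 left.
July 2119 has 31 days: 260 − 31 = 229 left.
August 2119 has 31 days: 229 − 31 = 198 left.
September 2119 has 30 days: 198 − 30 = 168 left.
October 2119 has 31 days: 168 − 31 = 137 left.
November 2119 has 30 days: 137 − 30 = 107 left.
December 2119 has 31 days: 107 − 31 = 76 left.
January 2120 has 31 days: 76 − 31 = 45 left.
February 2120 has 29 days (2120 is a leap year): 45 − 29 = 16 left.
16 days into March 2120 → March 16, 2120.
Counting forward 56 days from March 16, 2120:
March has 31 days, so 31 − 16 = 15 days remain after March 16, 2120; 56 − 15 = 41 left.
April 2120 has 30 days: 41 − 30 = 11 left.
11 days into May 2120 → May 11, 2120.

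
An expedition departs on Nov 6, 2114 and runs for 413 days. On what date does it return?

December 24, 2115

Advancing 413 days from November 6, 2114.
November has 30 days, so 30 − 6 = 24 days remain after November 6, 2114; 413 − 24 = 389 left.
December 2114 has 31 days: 389 − 31 = 358 left.
January 2115 has 31 days: 358 − 31 = 327 left.
February 2115 has 28 days (2115 is not a leap year): 327 − 28 = 299 left.
March 2115 has 31 days: 299 − 31 = 268 left.
April 2115 has 30 days: 268 − 30 = 238 left.
May 2115 has 31 days: 238 − 31 = 207 left.
June 2115 has 30 days: 207 − 30 = 177 left.
July 2115 has 31 days: 177 − 31 = 146 left.
August 2115 has 31 days: 146 − 31 = 115 left.
September 2115 has 30 days: 115 − 30 = 85 left.
October 2115 has 31 days: 85 − 31 = 54 left.
November 2115 has 30 days: 54 − 30 = 24 left.
24 days into December 2115 → December 24, 2115.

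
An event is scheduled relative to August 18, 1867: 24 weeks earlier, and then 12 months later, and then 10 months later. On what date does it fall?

January 3, 1869

Going back 24 weeks (= 168 days) from August 18, 1867:
Going back 18 days from August 18, 1867 reaches the end of the previous month; 168 − 18 = 150 left.
July 1867 has 31 days: 150 − 31 = 119 left.
June 1867 has 30 days: 119 − 30 = 89 left.
May 1867 has 31 days: 89 − 31 = 58 left.
April 1867 has 30 days: 58 − 30 = 28 left.
March 1867 has 31 days; 31 − 28 = 3 → March 3, 1867.
Counting forward 12 months from March 3, 1867:
month 3 + 12 = 15, which is month 3 of year 1868 → March 1868.
Day 3 is valid in March, giving March 3, 1868.
Counting forward 10 months from March 3, 1868:
month 3 + 10 = 13, which is month 1 of year 1869 → January 1869.
Day 3 is valid in January, giving January 3, 1869.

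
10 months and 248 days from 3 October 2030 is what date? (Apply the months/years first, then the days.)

April 7, 2032

Counting forward 10 months and 248 days from October 3, 2030: first the month/year part, then the days.
month 10 + 10 = 20, which is month 8 of year 2031 → August 2031.
Day 3 is valid in August, giving August 3, 2031.
Now add 248 days from August 3, 2031.
August has 31 days, so 31 − 3 = 28 days remain after August 3, 2031; 248 − 28 = 220 left.
September 2031 has 30 days: 220 − 30 = 190 left.
October 2031 has 31 days: 190 − 31 = 159 left.
November 2031 has 30 days: 159 − 30 = 129 left.
December 2031 has 31 days: 129 − 31 = 98 left.
January 2032 has 31 days: 98 − 31 = 67 left.
February 2032 has 29 days (2032 is a leap year): 67 − 29 = 38 left.
March 2032 has 31 days: 38 − 31 = 7 left.
7 days into April 2032 → April 7, 2032.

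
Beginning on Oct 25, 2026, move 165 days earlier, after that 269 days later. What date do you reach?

Counting back 165 days from October 25, 2026:
Going back 25 days from October 25, 2026 reaches the end of the previous month; 165 − 25 = 140 left.
September 2026 has 30 days: 140 − 30 = 110 left.
August 2026 has 31 days: 110 − 31 = 79 left.
July 2026 has 31 days: 79 − 31 = 48 left.
June 2026 has 30 days: 48 − 30 = 18 left.
May 2026 has 31 days; 31 − 18 = 13 → May 13, 2026.
Advancing 269 days from May 13, 2026:
May has 31 days, so 31 − 13 = 18 days remain after May 13, 2026; 269 − 18 = 251 left.
June 2026 has 30 days: 251 − 30 = 221 left.
July 2026 has 31 days: 221 − 31 = 190 left.
August 2026 has 31 days: 190 − 31 = 159 left.
September 2026 has 30 days: 159 − 30 = 129 left.
October 2026 has 31 days: 129 − 31 = 98 left.
November 2026 has 30 days: 98 − 30 = 68 left.
December 2026 has 31 days: 68 − 31 = 37 left.
January 2027 has 31 days: 37 − 31 = 6 left.
6 days into February 2027 → February 6, 2027.

February 6, 2027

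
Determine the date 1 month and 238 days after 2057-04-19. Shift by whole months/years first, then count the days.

January 12, 2058

Adding 1 month and 238 days from April 19, 2057: first the month/year part, then the days.
month 4 + 1 = 5 → May 2057.
Day 19 is valid in May, giving May 19, 2057.
Now add 238 days from May 19, 2057.
May has 31 days, so 31 − 19 = 12 days remain after May 19, 2057; 238 − 12 = 226 left.
June 2057 has 30 days: 226 − 30 = 196 left.
July 2057 has 31 days: 196 − 31 = 165 left.
August 2057 has 31 days: 165 − 31 = 134 left.
September 2057 has 30 days: 134 − 30 = 104 left.
October 2057 has 31 days: 104 − 31 = 73 left.
November 2057 has 30 days: 73 − 30 = 43 left.
December 2057 has 31 days: 43 − 31 = 12 left.
12 days into January 2058 → January 12, 2058.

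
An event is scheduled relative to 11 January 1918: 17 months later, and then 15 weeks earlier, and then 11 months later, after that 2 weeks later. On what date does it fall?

February 9, 1920

Adding 17 months from January 11, 1918:
month 1 + 17 = 18, which is month 6 of year 1919 → June 1919.
Day 11 is valid in June, giving June 11, 1919.
Subtracting 15 weeks (= 105 days) from June 11, 1919:
Going back 11 days from June 11, 1919 reaches the end of the previous month; 105 − 11 = 94 left.
May 1919 has 31 days: 94 − 31 = 63 left.
April 1919 has 30 days: 63 − 30 = 33 left.
March 1919 has 31 days: 33 − 31 = 2 left.
February 1919 has 28 days; 28 − 2 = 26 → February 26, 1919.
Counting forward 11 months from February 26, 1919:
month 2 + 11 = 13, which is month 1 of year 1920 → January 1920.
Day 26 is valid in January, giving January 26, 1920.
Advancing 2 weeks (= 14 days) from January 26, 1920:
January has 31 days, so 31 − 26 = 5 days remain after January 26, 1920; 14 − 5 = 9 left.
9 days into February 1920 → February 9, 1920.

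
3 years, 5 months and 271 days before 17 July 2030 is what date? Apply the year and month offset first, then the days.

Counting back 3 years, 5 months and 271 days from July 17, 2030: first the month/year part, then the days.
-3 years → 2027; month 7 − 5 = 2 → February 2027.
Day 17 is valid in February, giving February 17, 2027.
Now subtract 271 days from February 17, 2027.
Going back 17 days from February 17, 2027 reaches the end of the previous month; 271 − 17 = 254 left.
January 2027 has 31 days: 254 − 31 = 223 left.
December 2026 has 31 days: 223 − 31 = 192 left.
November 2026 has 30 days: 192 − 30 = 162 left.
October 2026 has 31 days: 162 − 31 = 131 left.
September 2026 has 30 days: 131 − 30 = 101 left.
August 2026 has 31 days: 101 − 31 = 70 left.
July 2026 has 31 days: 70 − 31 = 39 left.
June 2026 has 30 days: 39 − 30 = 9 left.
May 2026 has 31 days; 31 − 9 = 22 → May 22, 2026.

May 22, 2026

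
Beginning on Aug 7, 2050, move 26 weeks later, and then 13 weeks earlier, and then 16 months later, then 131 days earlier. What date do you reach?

October 27, 2051

Adding 26 weeks (= 182 days) from August 7, 2050:
August has 31 days, so 31 − 7 = 24 days remain after August 7, 2050; 182 − 24 = 158 left.
September 2050 has 30 days: 158 − 30 = 128 left.
October 2050 has 31 days: 128 − 31 = 97 left.
November 2050 has 30 days: 97 − 30 = 67 left.
December 2050 has 31 days: 67 − 31 = 36 left.
January 2051 has 31 days: 36 − 31 = 5 left.
5 days into February 2051 → February 5, 2051.
Counting back 13 weeks (= 91 days) from February 5, 2051:
Going back 5 days from February 5, 2051 reaches the end of the previous month; 91 − 5 = 86 left.
January 2051 has 31 days: 86 − 31 = 55 left.
December 2050 has 31 days: 55 − 31 = 24 left.
November 2050 has 30 days; 30 − 24 = 6 → November 6, 2050.
Adding 16 months from November 6, 2050:
month 11 + 16 = 27, which is month 3 of year 2052 → March 2052.
Day 6 is valid in March, giving March 6, 2052.
Going back 131 days from March 6, 2052:
Going back 6 days from March 6, 2052 reaches the end of the previous month; 131 − 6 = 125 left.
February 2052 has 29 days (2052 is a leap year): 125 − 29 = 96 left.
January 2052 has 31 days: 96 − 31 = 65 left.
December 2051 has 31 days: 65 − 31 = 34 left.
November 2051 has 30 days: 34 − 30 = 4 left.
October 2051 has 31 days; 31 − 4 = 27 → October 27, 2051.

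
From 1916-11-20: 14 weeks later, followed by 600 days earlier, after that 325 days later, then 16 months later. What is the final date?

Counting forward 14 weeks (= 98 days) from November 20, 1916:
November has 30 days, so 30 − 20 = 10 days remain after November 20, 1916; 98 − 10 = 88 left.
December 1916 has 31 days: 88 − 31 = 57 left.
January 1917 has 31 days: 57 − 31 = 26 left.
26 days into February 1917 → February 26, 1917.
Counting back 600 days from February 26, 1917:
Going back 26 days from February 26, 1917 reaches the end of the previous month; 600 − 26 = 574 left.
January 1917 has 31 days: 574 − 31 = 543 left.
December 1916 has 31 days: 543 − 31 = 512 left.
November 1916 has 30 days: 512 − 30 = 482 left.
October 1916 has 31 days: 482 − 31 = 451 left.
September 1916 has 30 days: 451 − 30 = 421 left.
August 1916 has 31 days: 421 − 31 = 390 left.
July 1916 has 31 days: 390 − 31 = 359 left.
June 1916 has 30 days: 359 − 30 = 329 left.
May 1916 has 31 days: 329 − 31 = 298 left.
April 1916 has 30 days: 298 − 30 = 268 left.
March 1916 has 31 days: 268 − 31 = 237 left.
February 1916 has 29 days (1916 is a leap year): 237 − 29 = 208 left.
January 1916 has 31 days: 208 − 31 = 177 left.
December 1915 has 31 days: 177 − 31 = 146 left.
November 1915 has 30 days: 146 − 30 = 116 left.
October 1915 has 31 days: 116 − 31 = 85 left.
September 1915 has 30 days: 85 − 30 = 55 left.
August 1915 has 31 days: 55 − 31 = 24 left.
July 1915 has 31 days; 31 − 24 = 7 → July 7, 1915.
Adding 325 days from July 7, 1915:
July has 31 days, so 31 − 7 = 24 days remain after July 7, 1915; 325 − 24 = 301 left.
August 1915 has 31 days: 301 − 31 = 270 left.
September 1915 has 30 days: 270 − 30 = 240 left.
October 1915 has 31 days: 240 − 31 = 209 left.
November 1915 has 30 days: 209 − 30 = 179 left.
December 1915 has 31 days: 179 − 31 = 148 left.
January 1916 has 31 days: 148 − 31 = 117 left.
February 1916 has 29 days (1916 is a leap year): 117 − 29 = 88 left.
March 1916 has 31 days: 88 − 31 = 57 left.
April 1916 has 30 days: 57 − 30 = 27 left.
27 days into May 1916 → May 27, 1916.
Adding 16 months from May 27, 1916:
month 5 + 16 = 21, which is month 9 of year 1917 → September 1917.
Day 27 is valid in September, giving September 27, 1917.

September 27, 1917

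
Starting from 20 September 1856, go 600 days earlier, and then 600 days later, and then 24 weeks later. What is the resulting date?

March 7, 1857

Subtracting 600 days from September 20, 1856:
Going back 20 days from September 20, 1856 reaches the end of the previous month; 600 − 20 = 580 left.
August 1856 has 31 days: 580 − 31 = 549 left.
July 1856 has 31 days: 549 − 31 = 518 left.
June 1856 has 30 days: 518 − 30 = 488 left.
May 1856 has 31 days: 488 − 31 = 457 left.
April 1856 has 30 days: 457 − 30 = 427 left.
March 1856 has 31 days: 427 − 31 = 396 left.
February 1856 has 29 days (1856 is a leap year): 396 − 29 = 367 left.
January 1856 has 31 days: 367 − 31 = 336 left.
December 1855 has 31 days: 336 − 31 = 305 left.
November 1855 has 30 days: 305 − 30 = 275 left.
October 1855 has 31 days: 275 − 31 = 244 left.
September 1855 has 30 days: 244 − 30 = 214 left.
August 1855 has 31 days: 214 − 31 = 183 left.
July 1855 has 31 days: 183 − 31 = 152 left.
June 1855 has 30 days: 152 − 30 = 122 left.
May 1855 has 31 days: 122 − 31 = 91 left.
April 1855 has 30 days: 91 − 30 = 61 left.
March 1855 has 31 days: 61 − 31 = 30 left.
February 1855 has 28 days (1855 is not a leap year): 30 − 28 = 2 left.
January 1855 has 31 days; 31 − 2 = 29 → January 29, 1855.
Counting forward 600 days from January 29, 1855:
January has 31 days, so 31 − 29 = 2 days remain after January 29, 1855; 600 − 2 = 598 left.
February 1855 has 28 days (1855 is not a leap year): 598 − 28 = 570 left.
March 1855 has 31 days: 570 − 31 = 539 left.
April 1855 has 30 days: 539 − 30 = 509 left.
May 1855 has 31 days: 509 − 31 = 478 left.
June 1855 has 30 days: 478 − 30 = 448 left.
July 1855 has 31 days: 448 − 31 = 417 left.
August 1855 has 31 days: 417 − 31 = 386 left.
September 1855 has 30 days: 386 − 30 = 356 left.
October 1855 has 31 days: 356 − 31 = 325 left.
November 1855 has 30 days: 325 − 30 = 295 left.
December 1855 has 31 days: 295 − 31 = 264 left.
January 1856 has 31 days: 264 − 31 = 233 left.
February 1856 has 29 days (1856 is a leap year): 233 − 29 = 204 left.
March 1856 has 31 days: 204 − 31 = 173 left.
April 1856 has 30 days: 173 − 30 = 143 left.
May 1856 has 31 days: 143 − 31 = 112 left.
June 1856 has 30 days: 112 − 30 = 82 left.
July 1856 has 31 days: 82 − 31 = 51 left.
August 1856 has 31 days: 51 − 31 = 20 left.
20 days into September 1856 → September 20, 1856.
Adding 24 weeks (= 168 days) from September 20, 1856:
September has 30 days, so 30 − 20 = 10 days remain after September 20, 1856; 168 − 10 = 158 left.
October 1856 has 31 days: 158 − 31 = 127 left.
November 1856 has 30 days: 127 − 30 = 97 left.
December 1856 has 31 days: 97 − 31 = 66 left.
January 1857 has 31 days: 66 − 31 = 35 left.
February 1857 has 28 days (1857 is not a leap year): 35 − 28 = 7 left.
7 days into March 1857 → March 7, 1857.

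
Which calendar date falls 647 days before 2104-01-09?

Subtracting 647 days from January 9, 2104.
Going back 9 days from January 9, 2104 reaches the end of the previous month; 647 − 9 = 638 left.
December 2103 has 31 days: 638 − 31 = 607 left.
November 2103 has 30 days: 607 − 30 = 577 left.
October 2103 has 31 days: 577 − 31 = 546 left.
September 2103 has 30 days: 546 − 30 = 516 left.
August 2103 has 31 days: 516 − 31 = 485 left.
July 2103 has 31 days: 485 − 31 = 454 left.
June 2103 has 30 days: 454 − 30 = 424 left.
May 2103 has 31 days: 424 − 31 = 393 left.
April 2103 has 30 days: 393 − 30 = 363 left.
March 2103 has 31 days: 363 − 31 = 332 left.
February 2103 has 28 days (2103 is not a leap year): 332 − 28 = 304 left.
January 2103 has 31 days: 304 − 31 = 273 left.
December 2102 has 31 days: 273 − 31 = 242 left.
November 2102 has 30 days: 242 − 30 = 212 left.
October 2102 has 31 days: 212 − 31 = 181 left.
September 2102 has 30 days: 181 − 30 = 151 left.
August 2102 has 31 days: 151 − 31 = 120 left.
July 2102 has 31 days: 120 − 31 = 89 left.
June 2102 has 30 days: 89 − 30 = 59 left.
May 2102 has 31 days: 59 − 31 = 28 left.
April 2102 has 30 days; 30 − 28 = 2 → April 2, 2102.

April 2, 2102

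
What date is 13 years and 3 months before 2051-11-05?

Subtracting 13 years and 3 months from November 5, 2051.
-13 years → 2038; month 11 − 3 = 8 → August 2038.
Day 5 is valid in August, giving August 5, 2038.

August 5, 2038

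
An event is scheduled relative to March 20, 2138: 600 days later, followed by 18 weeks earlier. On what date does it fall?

July 7, 2139

Counting forward 600 days from March 20, 2138:
March has 31 days, so 31 − 20 = 11 days remain after March 20, 2138; 600 − 11 = 589 left.
April 2138 has 30 days: 589 − 30 = 559 left.
May 2138 has 31 days: 559 − 31 = 528 left.
June 2138 has 30 days: 528 − 30 = 498 left.
July 2138 has 31 days: 498 − 31 = 467 left.
August 2138 has 31 days: 467 − 31 = 436 left.
September 2138 has 30 days: 436 − 30 = 406 left.
October 2138 has 31 days: 406 − 31 = 375 left.
November 2138 has 30 days: 375 − 30 = 345 left.
December 2138 has 31 days: 345 − 31 = 314 left.
January 2139 has 31 days: 314 − 31 = 283 left.
February 2139 has 28 days (2139 is not a leap year): 283 − 28 = 255 left.
March 2139 has 31 days: 255 − 31 = 224 left.
April 2139 has 30 days: 224 − 30 = 194 left.
May 2139 has 31 days: 194 − 31 = 163 left.
June 2139 has 30 days: 163 − 30 = 133 left.
July 2139 has 31 days: 133 − 31 = 102 left.
August 2139 has 31 days: 102 − 31 = 71 left.
September 2139 has 30 days: 71 − 30 = 41 left.
October 2139 has 31 days: 41 − 31 = 10 left.
10 days into November 2139 → November 10, 2139.
Counting back 18 weeks (= 126 days) from November 10, 2139:
Going back 10 days from November 10, 2139 reaches the end of the previous month; 126 − 10 = 116 left.
October 2139 has 31 days: 116 − 31 = 85 left.
September 2139 has 30 days: 85 − 30 = 55 left.
August 2139 has 31 days: 55 − 31 = 24 left.
July 2139 has 31 days; 31 − 24 = 7 → July 7, 2139.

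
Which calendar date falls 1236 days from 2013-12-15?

May 4, 2017

Counting forward 1236 days from December 15, 2013.
December has 31 days, so 31 − 15 = 16 days remain after December 15, 2013; 1236 − 16 = 1220 left.
January 2014 has 31 days: 1220 − 31 = 1189 left.
February 2014 has 28 days (2014 is not a leap year): 1189 − 28 = 1161 left.
March 2014 has 31 days: 1161 − 31 = 1130 left.
April 2014 has 30 days: 1130 − 30 = 1100 left.
May 2014 has 31 days: 1100 − 31 = 1069 left.
June 2014 has 30 days: 1069 − 30 = 1039 left.
July 2014 has 31 days: 1039 − 31 = 1008 left.
August 2014 has 31 days: 1008 − 31 = 977 left.
September 2014 has 30 days: 977 − 30 = 947 left.
October 2014 has 31 days: 947 − 31 = 916 left.
November 2014 has 30 days: 916 − 30 = 886 left.
December 2014 has 31 days: 886 − 31 = 855 left.
January 2015 has 31 days: 855 − 31 = 824 left.
February 2015 has 28 days (2015 is not a leap year): 824 − 28 = 796 left.
March 2015 has 31 days: 796 − 31 = 765 left.
April 2015 has 30 days: 765 − 30 = 735 left.
May 2015 has 31 days: 735 − 31 = 704 left.
June 2015 has 30 days: 704 − 30 = 674 left.
July 2015 has 31 days: 674 − 31 = 643 left.
August 2015 has 31 days: 643 − 31 = 612 left.
September 2015 has 30 days: 612 − 30 = 582 left.
October 2015 has 31 days: 582 − 31 = 551 left.
November 2015 has 30 days: 551 − 30 = 521 left.
December 2015 has 31 days: 521 − 31 = 490 left.
January 2016 has 31 days: 490 − 31 = 459 left.
February 2016 has 29 days (2016 is a leap year): 459 − 29 = 430 left.
March 2016 has 31 days: 430 − 31 = 399 left.
April 2016 has 30 days: 399 − 30 = 369 left.
May 2016 has 31 days: 369 − 31 = 338 left.
June 2016 has 30 days: 338 − 30 = 308 left.
July 2016 has 31 days: 308 − 31 = 277 left.
August 2016 has 31 days: 277 − 31 = 246 left.
September 2016 has 30 days: 246 − 30 = 216 left.
October 2016 has 31 days: 216 − 31 = 185 left.
November 2016 has 30 days: 185 − 30 = 155 left.
December 2016 has 31 days: 155 − 31 = 124 left.
January 2017 has 31 days: 124 − 31 = 93 left.
February 2017 has 28 days (2017 is not a leap year): 93 − 28 = 65 left.
March 2017 has 31 days: 65 − 31 = 34 left.
April 2017 has 30 days: 34 − 30 = 4 left.
4 days into May 2017 → May 4, 2017.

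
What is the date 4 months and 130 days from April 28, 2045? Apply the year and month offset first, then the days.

Counting forward 4 months and 130 days from April 28, 2045: first the month/year part, then the days.
month 4 + 4 = 8 → August 2045.
Day 28 is valid in August, giving August 28, 2045.
Now add 130 days from August 28, 2045.
August has 31 days, so 31 − 28 = 3 days remain after August 28, 2045; 130 − 3 = 127 left.
September 2045 has 30 days: 127 − 30 = 97 left.
October 2045 has 31 days: 97 − 31 = 66 left.
November 2045 has 30 days: 66 − 30 = 36 left.
December 2045 has 31 days: 36 − 31 = 5 left.
5 days into January 2046 → January 5, 2046.

January 5, 2046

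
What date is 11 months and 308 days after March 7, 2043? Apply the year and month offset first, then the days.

December 11, 2044

Adding 11 months and 308 days from March 7, 2043: first the month/year part, then the days.
month 3 + 11 = 14, which is month 2 of year 2044 → February 2044.
Day 7 is valid in February, giving February 7, 2044.
Now add 308 days from February 7, 2044.
February has 29 days, so 29 − 7 = 22 days remain after February 7, 2044; 308 − 22 = 286 left.
March 2044 has 31 days: 286 − 31 = 255 left.
April 2044 has 30 days: 255 − 30 = 225 left.
May 2044 has 31 days: 225 − 31 = 194 left.
June 2044 has 30 days: 194 − 30 = 164 left.
July 2044 has 31 days: 164 − 31 = 133 left.
August 2044 has 31 days: 133 − 31 = 102 left.
September 2044 has 30 days: 102 − 30 = 72 left.
October 2044 has 31 days: 72 − 31 = 41 left.
November 2044 has 30 days: 41 − 30 = 11 left.
11 days into December 2044 → December 11, 2044.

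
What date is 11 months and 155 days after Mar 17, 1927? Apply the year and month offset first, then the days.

July 21, 1928

Advancing 11 months and 155 days from March 17, 1927: first the month/year part, then the days.
month 3 + 11 = 14, which is month 2 of year 1928 → February 1928.
Day 17 is valid in February, giving February 17, 1928.
Now add 155 days from February 17, 1928.
February has 29 days, so 29 − 17 = 12 days remain after February 17, 1928; 155 − 12 = 143 left.
March 1928 has 31 days: 143 − 31 = 112 left.
April 1928 has 30 days: 112 − 30 = 82 left.
May 1928 has 31 days: 82 − 31 = 51 left.
June 1928 has 30 days: 51 − 30 = 21 left.
21 days into July 1928 → July 21, 1928.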